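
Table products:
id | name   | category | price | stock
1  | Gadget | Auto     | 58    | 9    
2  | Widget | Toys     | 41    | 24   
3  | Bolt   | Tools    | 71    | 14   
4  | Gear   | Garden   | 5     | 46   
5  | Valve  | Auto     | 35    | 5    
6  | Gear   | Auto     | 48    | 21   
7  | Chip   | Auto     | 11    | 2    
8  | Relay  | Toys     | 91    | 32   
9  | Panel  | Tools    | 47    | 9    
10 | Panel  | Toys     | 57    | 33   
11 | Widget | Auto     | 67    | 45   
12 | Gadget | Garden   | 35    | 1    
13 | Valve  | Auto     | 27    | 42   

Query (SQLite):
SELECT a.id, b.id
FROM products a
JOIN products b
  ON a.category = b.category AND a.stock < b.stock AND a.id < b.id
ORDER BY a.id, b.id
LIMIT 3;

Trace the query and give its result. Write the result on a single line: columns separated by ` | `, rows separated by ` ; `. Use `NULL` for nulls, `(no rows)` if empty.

1 | 6 ; 1 | 11 ; 1 | 13

Pairs (a,b) with same category, a.stock < b.stock, a.id < b.id.
category groups: Auto:{1,5,6,7,11,13} Garden:{4,12} Tools:{3,9} Toys:{2,8,10}
Ordered by (a.id, b.id); first 3.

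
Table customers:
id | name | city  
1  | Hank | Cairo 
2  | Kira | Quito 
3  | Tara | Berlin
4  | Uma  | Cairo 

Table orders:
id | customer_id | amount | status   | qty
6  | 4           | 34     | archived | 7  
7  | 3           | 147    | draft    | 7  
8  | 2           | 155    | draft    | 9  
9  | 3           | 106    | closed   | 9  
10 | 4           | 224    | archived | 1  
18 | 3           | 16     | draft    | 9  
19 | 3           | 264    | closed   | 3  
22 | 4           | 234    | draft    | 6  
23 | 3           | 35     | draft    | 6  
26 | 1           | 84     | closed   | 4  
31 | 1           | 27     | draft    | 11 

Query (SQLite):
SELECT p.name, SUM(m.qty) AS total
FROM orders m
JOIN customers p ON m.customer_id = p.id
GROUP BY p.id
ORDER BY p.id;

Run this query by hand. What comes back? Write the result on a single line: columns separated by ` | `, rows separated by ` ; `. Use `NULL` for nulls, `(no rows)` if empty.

Join each orders row to its customers via customer_id.
Group joined rows by customers.id; compute SUM(m.qty) per group.
  1: ids {26, 31} → SUM(m.qty)=15
  2: ids {8} → SUM(m.qty)=9
  3: ids {7, 9, 18, 19, 23} → SUM(m.qty)=34
  4: ids {6, 10, 22} → SUM(m.qty)=14

Hank | 15 ; Kira | 9 ; Tara | 34 ; Uma | 14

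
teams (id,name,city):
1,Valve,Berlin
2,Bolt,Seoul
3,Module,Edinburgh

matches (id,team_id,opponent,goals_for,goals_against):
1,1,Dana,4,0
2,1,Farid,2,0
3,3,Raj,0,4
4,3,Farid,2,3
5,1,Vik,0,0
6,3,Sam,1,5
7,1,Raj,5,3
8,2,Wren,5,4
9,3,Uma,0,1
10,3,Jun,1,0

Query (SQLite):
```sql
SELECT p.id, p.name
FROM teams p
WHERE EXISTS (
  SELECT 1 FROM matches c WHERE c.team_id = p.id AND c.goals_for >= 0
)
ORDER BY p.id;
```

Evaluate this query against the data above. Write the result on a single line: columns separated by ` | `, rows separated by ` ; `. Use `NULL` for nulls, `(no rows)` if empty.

1 | Valve ; 2 | Bolt ; 3 | Module

For each teams row, check whether any matches with matching team_id has goals_for >= 0.
Keep rows where that is true.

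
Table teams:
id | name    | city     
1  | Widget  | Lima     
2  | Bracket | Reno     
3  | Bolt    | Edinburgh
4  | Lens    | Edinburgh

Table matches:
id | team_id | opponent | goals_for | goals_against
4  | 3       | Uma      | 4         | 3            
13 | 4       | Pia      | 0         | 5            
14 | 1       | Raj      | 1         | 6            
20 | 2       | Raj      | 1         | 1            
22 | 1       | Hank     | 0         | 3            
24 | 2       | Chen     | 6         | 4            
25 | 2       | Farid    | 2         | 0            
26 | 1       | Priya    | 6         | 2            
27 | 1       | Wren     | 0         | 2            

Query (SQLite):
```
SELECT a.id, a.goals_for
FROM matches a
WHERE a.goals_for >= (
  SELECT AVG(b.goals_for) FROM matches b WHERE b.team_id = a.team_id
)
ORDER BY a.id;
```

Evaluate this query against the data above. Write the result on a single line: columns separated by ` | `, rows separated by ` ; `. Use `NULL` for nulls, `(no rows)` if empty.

For each matches row a, compute AVG(goals_for) over rows sharing a.team_id.
Keep row a if a.goals_for >= that per-group AVG.
  team_id=1: AVG(goals_for) = 1.75
  team_id=2: AVG(goals_for) = 3.0
  team_id=3: AVG(goals_for) = 4.0
  team_id=4: AVG(goals_for) = 0.0

4 | 4 ; 13 | 0 ; 24 | 6 ; 26 | 6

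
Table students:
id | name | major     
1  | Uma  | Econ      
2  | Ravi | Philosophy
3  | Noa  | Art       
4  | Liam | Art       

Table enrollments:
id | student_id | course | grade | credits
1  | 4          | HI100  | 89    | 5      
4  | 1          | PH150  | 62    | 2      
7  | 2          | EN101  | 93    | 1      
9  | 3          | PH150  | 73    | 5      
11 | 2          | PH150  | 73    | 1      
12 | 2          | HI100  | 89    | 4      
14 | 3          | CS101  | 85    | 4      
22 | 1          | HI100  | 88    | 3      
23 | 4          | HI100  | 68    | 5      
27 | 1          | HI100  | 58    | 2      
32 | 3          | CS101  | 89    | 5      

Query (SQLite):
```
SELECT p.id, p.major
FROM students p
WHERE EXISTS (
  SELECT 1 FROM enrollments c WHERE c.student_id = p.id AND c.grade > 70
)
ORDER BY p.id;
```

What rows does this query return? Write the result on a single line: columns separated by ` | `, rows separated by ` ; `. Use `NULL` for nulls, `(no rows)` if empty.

1 | Econ ; 2 | Philosophy ; 3 | Art ; 4 | Art

For each students row, check whether any enrollments with matching student_id has grade > 70.
Keep rows where that is true.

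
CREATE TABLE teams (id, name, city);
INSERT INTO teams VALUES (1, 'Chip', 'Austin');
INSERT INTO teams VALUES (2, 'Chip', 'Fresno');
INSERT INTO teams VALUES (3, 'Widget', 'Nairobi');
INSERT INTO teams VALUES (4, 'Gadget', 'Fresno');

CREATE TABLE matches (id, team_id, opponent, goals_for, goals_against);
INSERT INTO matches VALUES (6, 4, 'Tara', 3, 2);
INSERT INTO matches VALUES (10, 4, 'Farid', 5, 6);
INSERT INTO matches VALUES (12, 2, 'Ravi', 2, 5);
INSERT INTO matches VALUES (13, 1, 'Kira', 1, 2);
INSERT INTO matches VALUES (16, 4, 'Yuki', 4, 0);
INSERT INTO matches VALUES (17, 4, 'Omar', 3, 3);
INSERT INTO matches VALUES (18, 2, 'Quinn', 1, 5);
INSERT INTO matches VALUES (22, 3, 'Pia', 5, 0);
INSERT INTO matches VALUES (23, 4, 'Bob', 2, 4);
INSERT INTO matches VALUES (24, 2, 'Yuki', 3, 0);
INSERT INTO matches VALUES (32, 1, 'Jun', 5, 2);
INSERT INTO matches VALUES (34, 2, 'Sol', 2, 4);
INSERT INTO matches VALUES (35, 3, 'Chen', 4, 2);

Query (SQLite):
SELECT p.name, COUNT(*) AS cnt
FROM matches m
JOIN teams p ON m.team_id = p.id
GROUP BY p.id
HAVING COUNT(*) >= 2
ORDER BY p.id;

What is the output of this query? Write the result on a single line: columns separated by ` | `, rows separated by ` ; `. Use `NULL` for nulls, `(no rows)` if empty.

Chip | 2 ; Chip | 4 ; Widget | 2 ; Gadget | 5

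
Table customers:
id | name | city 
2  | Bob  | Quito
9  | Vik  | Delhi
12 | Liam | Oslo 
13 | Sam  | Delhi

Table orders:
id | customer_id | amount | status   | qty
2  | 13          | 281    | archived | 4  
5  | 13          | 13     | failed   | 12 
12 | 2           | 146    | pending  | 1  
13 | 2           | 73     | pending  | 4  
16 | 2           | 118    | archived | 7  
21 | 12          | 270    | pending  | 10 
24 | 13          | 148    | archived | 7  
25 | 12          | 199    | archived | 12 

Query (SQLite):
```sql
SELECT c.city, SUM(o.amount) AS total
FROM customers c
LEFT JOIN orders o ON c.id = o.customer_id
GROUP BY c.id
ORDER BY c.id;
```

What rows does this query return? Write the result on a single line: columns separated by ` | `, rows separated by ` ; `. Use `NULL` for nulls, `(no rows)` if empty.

LEFT JOIN keeps every customers row; unmatched ones get NULL for orders columns.
Group by customers.id and compute SUM(o.amount). SUM over an all-NULL group is NULL.
  2: ids {12, 13, 16} → SUM(o.amount)=337
  9: ids {—} → SUM(o.amount)=NULL
  12: ids {21, 25} → SUM(o.amount)=469
  13: ids {2, 5, 24} → SUM(o.amount)=442

Quito | 337 ; Delhi | NULL ; Oslo | 469 ; Delhi | 442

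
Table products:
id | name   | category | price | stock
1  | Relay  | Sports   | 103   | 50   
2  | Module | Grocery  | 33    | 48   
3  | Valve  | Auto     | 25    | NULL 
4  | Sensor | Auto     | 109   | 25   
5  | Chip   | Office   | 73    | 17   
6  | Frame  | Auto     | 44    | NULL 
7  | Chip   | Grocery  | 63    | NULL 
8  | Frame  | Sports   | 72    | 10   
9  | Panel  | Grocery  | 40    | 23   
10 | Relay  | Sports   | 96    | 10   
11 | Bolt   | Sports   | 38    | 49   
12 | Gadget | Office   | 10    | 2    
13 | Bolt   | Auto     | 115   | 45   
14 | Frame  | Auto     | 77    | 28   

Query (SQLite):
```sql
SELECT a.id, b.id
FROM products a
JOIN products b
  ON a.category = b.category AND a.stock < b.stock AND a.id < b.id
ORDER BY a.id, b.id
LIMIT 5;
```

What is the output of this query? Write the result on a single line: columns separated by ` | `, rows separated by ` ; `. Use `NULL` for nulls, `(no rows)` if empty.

Pairs (a,b) with same category, a.stock < b.stock, a.id < b.id.
category groups: Auto:{3,4,6,13,14} Grocery:{2,7,9} Office:{5,12} Sports:{1,8,10,11}
Ordered by (a.id, b.id); first 5.

4 | 13 ; 4 | 14 ; 8 | 11 ; 10 | 11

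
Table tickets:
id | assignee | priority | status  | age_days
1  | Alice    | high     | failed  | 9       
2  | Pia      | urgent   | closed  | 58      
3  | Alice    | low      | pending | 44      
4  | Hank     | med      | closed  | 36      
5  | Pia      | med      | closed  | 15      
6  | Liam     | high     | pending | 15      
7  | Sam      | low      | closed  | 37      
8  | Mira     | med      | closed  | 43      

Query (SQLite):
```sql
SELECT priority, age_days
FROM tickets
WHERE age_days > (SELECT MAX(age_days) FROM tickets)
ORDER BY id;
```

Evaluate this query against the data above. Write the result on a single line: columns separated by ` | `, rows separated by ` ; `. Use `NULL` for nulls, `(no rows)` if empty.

Scalar subquery: MAX(age_days) over all tickets rows = 58.
Keep rows where age_days > that value.

(no rows)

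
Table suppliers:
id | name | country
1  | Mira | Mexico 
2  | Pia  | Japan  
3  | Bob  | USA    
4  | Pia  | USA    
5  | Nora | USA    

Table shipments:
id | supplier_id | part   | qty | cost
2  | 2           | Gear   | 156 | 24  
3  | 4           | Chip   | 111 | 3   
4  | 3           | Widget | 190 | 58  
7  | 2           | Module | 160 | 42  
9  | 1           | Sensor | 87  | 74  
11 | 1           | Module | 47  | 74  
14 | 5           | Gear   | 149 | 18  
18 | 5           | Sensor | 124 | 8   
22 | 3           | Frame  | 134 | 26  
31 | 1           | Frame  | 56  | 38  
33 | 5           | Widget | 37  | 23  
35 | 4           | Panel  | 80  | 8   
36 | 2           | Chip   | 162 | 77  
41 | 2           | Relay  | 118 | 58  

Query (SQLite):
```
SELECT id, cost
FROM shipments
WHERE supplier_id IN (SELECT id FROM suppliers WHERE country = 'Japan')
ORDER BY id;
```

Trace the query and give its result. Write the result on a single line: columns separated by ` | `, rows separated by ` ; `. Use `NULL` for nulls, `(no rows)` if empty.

Inner query: suppliers.id where country = 'Japan'.
Outer: keep shipments rows whose supplier_id is in that set.
Inner query → {2}

2 | 24 ; 7 | 42 ; 36 | 77 ; 41 | 58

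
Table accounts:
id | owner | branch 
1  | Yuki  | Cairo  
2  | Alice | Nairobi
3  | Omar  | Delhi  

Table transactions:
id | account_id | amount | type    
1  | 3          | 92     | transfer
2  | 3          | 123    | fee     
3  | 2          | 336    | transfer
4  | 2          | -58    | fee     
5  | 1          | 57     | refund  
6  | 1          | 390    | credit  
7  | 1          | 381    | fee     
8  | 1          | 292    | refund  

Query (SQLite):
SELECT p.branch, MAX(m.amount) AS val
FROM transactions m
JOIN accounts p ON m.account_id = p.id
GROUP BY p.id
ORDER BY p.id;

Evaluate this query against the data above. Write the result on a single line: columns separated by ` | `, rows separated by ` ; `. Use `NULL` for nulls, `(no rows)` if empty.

Cairo | 390 ; Nairobi | 336 ; Delhi | 123

Join each transactions row to its accounts via account_id.
Group joined rows by accounts.id; compute MAX(m.amount) per group.
  1: ids {5, 6, 7, 8} → MAX(m.amount)=390
  2: ids {3, 4} → MAX(m.amount)=336
  3: ids {1, 2} → MAX(m.amount)=123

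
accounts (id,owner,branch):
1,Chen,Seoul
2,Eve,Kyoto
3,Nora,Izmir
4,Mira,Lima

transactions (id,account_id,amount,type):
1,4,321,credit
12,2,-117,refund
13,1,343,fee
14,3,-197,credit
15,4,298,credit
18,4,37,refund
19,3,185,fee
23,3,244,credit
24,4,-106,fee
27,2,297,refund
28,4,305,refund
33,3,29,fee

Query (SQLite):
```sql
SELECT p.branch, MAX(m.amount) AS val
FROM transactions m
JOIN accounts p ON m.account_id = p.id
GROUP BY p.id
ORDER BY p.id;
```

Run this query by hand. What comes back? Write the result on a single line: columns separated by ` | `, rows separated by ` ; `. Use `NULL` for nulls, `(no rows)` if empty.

Join each transactions row to its accounts via account_id.
Group joined rows by accounts.id; compute MAX(m.amount) per group.
  1: ids {13} → MAX(m.amount)=343
  2: ids {12, 27} → MAX(m.amount)=297
  3: ids {14, 19, 23, 33} → MAX(m.amount)=244
  4: ids {1, 15, 18, 24, 28} → MAX(m.amount)=321

Seoul | 343 ; Kyoto | 297 ; Izmir | 244 ; Lima | 321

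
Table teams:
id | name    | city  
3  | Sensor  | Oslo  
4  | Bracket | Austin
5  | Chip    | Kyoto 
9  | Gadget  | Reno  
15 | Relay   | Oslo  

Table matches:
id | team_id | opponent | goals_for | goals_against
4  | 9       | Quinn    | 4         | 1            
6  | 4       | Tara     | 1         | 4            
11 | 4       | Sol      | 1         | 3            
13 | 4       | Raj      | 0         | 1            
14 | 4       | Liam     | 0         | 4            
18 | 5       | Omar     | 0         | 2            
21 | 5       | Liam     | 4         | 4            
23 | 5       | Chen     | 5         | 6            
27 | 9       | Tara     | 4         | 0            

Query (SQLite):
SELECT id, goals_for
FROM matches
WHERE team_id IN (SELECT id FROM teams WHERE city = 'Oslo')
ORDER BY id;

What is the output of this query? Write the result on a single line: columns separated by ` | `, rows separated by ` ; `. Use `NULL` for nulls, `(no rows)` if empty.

(no rows)

Inner query: teams.id where city = 'Oslo'.
Outer: keep matches rows whose team_id is in that set.
Inner query → {3, 15}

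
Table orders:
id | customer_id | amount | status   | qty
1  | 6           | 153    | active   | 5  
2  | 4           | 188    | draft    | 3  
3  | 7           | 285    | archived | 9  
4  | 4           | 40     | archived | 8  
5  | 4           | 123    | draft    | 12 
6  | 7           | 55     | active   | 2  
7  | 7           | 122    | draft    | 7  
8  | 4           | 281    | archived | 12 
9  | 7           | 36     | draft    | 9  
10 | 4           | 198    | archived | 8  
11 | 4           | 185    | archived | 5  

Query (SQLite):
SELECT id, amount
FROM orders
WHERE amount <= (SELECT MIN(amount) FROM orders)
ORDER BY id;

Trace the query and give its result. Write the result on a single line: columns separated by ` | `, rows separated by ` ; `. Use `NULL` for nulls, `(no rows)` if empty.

9 | 36

Scalar subquery: MIN(amount) over all orders rows = 36.
Keep rows where amount <= that value.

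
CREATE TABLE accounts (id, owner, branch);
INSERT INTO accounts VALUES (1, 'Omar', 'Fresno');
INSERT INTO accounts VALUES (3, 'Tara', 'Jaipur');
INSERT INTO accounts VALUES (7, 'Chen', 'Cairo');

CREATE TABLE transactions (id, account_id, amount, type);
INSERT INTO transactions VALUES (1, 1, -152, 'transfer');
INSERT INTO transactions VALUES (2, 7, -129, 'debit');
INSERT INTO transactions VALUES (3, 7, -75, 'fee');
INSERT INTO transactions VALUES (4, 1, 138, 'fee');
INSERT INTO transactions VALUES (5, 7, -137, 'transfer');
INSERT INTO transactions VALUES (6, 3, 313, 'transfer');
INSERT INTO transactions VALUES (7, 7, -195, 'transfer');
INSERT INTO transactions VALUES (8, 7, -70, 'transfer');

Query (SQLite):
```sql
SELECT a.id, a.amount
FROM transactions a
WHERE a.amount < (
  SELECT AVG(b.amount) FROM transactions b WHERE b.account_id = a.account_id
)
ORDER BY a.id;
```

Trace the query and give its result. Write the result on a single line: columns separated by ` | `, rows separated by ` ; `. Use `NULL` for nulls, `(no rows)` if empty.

1 | -152 ; 2 | -129 ; 5 | -137 ; 7 | -195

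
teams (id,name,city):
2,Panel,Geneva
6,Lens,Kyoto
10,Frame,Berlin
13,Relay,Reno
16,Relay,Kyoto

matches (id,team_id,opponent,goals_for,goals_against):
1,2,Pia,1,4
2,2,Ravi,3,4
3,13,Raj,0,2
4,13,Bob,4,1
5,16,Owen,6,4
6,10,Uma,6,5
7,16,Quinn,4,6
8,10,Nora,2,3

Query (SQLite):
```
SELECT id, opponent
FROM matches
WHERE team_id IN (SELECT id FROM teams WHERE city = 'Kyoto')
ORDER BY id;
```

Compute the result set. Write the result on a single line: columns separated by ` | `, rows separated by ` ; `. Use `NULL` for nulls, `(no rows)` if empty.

Inner query: teams.id where city = 'Kyoto'.
Outer: keep matches rows whose team_id is in that set.
Inner query → {6, 16}

5 | Owen ; 7 | Quinn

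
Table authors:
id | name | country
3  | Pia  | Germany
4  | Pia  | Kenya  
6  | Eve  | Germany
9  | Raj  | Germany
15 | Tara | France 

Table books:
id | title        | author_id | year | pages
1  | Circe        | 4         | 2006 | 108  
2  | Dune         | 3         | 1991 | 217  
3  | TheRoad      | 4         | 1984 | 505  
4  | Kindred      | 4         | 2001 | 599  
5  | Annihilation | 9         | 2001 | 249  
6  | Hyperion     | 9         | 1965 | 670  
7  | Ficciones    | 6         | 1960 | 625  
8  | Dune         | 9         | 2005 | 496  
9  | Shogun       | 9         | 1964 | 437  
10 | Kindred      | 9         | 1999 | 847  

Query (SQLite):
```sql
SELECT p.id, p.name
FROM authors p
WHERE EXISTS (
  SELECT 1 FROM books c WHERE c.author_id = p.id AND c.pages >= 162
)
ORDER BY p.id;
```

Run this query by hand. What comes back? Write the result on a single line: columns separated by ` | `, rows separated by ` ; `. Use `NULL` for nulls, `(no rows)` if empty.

3 | Pia ; 4 | Pia ; 6 | Eve ; 9 | Raj

For each authors row, check whether any books with matching author_id has pages >= 162.
Keep rows where that is true.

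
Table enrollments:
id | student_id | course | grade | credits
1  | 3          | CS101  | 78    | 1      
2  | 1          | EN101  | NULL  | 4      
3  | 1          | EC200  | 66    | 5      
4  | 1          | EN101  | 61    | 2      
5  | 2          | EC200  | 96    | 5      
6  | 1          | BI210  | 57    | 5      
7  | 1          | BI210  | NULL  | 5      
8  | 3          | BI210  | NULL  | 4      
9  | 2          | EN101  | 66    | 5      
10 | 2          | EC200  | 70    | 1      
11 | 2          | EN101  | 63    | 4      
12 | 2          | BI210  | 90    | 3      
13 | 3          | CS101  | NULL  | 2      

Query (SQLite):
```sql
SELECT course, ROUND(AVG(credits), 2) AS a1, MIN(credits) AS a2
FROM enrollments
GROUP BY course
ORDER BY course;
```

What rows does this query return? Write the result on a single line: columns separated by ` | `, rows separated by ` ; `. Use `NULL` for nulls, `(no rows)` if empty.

BI210 | 4.25 | 3 ; CS101 | 1.5 | 1 ; EC200 | 3.67 | 1 ; EN101 | 3.75 | 2

Group enrollments by course.
Per group compute: ROUND(AVG(credits), 2), MIN(credits).
  BI210: ids {6, 7, 8, 12} → ROUND(AVG(credits), 2)=4.25, MIN(credits)=3
  CS101: ids {1, 13} → ROUND(AVG(credits), 2)=1.5, MIN(credits)=1
  EC200: ids {3, 5, 10} → ROUND(AVG(credits), 2)=3.67, MIN(credits)=1
  EN101: ids {2, 4, 9, 11} → ROUND(AVG(credits), 2)=3.75, MIN(credits)=2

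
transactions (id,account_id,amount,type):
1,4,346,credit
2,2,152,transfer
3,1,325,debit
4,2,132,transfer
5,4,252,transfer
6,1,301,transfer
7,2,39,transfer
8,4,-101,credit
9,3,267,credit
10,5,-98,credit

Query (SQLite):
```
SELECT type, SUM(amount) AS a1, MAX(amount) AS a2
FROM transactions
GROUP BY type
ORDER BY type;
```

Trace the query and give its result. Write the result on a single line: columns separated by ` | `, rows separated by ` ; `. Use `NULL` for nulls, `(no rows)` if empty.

credit | 414 | 346 ; debit | 325 | 325 ; transfer | 876 | 301

Group transactions by type.
Per group compute: SUM(amount), MAX(amount).
  credit: ids {1, 8, 9, 10} → SUM(amount)=414, MAX(amount)=346
  debit: ids {3} → SUM(amount)=325, MAX(amount)=325
  transfer: ids {2, 4, 5, 6, 7} → SUM(amount)=876, MAX(amount)=301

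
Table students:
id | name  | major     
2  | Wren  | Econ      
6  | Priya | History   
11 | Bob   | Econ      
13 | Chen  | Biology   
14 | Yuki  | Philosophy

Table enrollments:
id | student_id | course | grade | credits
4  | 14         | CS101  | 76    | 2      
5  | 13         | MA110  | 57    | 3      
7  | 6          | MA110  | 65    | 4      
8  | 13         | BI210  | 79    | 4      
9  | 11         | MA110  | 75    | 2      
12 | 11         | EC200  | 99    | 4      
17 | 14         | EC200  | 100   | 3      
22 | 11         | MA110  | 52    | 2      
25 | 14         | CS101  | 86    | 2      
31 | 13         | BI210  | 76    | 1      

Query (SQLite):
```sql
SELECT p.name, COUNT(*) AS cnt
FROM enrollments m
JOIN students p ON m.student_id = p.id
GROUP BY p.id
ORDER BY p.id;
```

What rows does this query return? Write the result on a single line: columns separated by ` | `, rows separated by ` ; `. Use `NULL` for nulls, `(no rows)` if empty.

Priya | 1 ; Bob | 3 ; Chen | 3 ; Yuki | 3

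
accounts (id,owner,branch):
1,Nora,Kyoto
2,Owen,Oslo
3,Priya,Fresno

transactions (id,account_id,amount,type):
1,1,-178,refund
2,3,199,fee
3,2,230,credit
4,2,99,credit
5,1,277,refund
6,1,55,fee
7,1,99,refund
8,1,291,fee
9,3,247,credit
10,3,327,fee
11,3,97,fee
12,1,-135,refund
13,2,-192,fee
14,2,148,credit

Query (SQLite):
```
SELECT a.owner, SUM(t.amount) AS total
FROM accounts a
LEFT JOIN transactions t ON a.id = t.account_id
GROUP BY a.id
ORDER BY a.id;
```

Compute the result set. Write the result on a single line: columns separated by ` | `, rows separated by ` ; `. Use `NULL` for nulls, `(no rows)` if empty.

LEFT JOIN keeps every accounts row; unmatched ones get NULL for transactions columns.
Group by accounts.id and compute SUM(t.amount). SUM over an all-NULL group is NULL.
  1: ids {1, 5, 6, 7, 8, 12} → SUM(t.amount)=409
  2: ids {3, 4, 13, 14} → SUM(t.amount)=285
  3: ids {2, 9, 10, 11} → SUM(t.amount)=870

Nora | 409 ; Owen | 285 ; Priya | 870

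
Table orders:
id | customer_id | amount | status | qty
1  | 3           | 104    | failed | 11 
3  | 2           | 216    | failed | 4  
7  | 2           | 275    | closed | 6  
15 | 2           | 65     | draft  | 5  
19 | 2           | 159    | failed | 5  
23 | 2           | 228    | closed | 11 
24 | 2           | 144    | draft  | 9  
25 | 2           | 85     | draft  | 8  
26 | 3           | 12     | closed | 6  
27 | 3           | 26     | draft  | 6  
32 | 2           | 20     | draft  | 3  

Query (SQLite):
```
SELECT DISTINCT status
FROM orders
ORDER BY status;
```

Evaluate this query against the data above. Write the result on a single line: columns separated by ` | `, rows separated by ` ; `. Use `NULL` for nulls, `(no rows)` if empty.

closed ; draft ; failed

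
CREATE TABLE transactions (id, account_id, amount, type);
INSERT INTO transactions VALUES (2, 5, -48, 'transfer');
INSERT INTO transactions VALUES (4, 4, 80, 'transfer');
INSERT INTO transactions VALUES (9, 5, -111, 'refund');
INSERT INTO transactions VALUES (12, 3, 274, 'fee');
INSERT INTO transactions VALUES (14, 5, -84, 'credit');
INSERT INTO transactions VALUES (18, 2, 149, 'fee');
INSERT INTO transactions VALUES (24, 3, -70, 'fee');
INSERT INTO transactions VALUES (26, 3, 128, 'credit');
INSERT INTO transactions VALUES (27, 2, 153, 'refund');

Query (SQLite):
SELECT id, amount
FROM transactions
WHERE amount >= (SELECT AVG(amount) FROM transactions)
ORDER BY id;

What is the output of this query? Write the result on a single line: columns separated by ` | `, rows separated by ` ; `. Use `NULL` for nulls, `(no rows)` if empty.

Scalar subquery: AVG(amount) over all transactions rows = 52.333333 (≈; comparison uses full precision).
Keep rows where amount >= that value.

4 | 80 ; 12 | 274 ; 18 | 149 ; 26 | 128 ; 27 | 153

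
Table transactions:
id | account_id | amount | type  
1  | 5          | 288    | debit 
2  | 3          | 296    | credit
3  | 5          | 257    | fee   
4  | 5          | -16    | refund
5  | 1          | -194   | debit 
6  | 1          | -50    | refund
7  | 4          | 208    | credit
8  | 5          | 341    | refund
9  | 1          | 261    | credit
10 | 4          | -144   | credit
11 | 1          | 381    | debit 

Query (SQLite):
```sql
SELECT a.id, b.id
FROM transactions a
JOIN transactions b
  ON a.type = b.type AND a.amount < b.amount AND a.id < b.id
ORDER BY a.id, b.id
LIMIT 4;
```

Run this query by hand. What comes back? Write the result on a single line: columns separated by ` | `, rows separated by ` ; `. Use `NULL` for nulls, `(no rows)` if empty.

1 | 11 ; 4 | 8 ; 5 | 11 ; 6 | 8

Pairs (a,b) with same type, a.amount < b.amount, a.id < b.id.
type groups: credit:{2,7,9,10} debit:{1,5,11} fee:{3} refund:{4,6,8}
Ordered by (a.id, b.id); first 4.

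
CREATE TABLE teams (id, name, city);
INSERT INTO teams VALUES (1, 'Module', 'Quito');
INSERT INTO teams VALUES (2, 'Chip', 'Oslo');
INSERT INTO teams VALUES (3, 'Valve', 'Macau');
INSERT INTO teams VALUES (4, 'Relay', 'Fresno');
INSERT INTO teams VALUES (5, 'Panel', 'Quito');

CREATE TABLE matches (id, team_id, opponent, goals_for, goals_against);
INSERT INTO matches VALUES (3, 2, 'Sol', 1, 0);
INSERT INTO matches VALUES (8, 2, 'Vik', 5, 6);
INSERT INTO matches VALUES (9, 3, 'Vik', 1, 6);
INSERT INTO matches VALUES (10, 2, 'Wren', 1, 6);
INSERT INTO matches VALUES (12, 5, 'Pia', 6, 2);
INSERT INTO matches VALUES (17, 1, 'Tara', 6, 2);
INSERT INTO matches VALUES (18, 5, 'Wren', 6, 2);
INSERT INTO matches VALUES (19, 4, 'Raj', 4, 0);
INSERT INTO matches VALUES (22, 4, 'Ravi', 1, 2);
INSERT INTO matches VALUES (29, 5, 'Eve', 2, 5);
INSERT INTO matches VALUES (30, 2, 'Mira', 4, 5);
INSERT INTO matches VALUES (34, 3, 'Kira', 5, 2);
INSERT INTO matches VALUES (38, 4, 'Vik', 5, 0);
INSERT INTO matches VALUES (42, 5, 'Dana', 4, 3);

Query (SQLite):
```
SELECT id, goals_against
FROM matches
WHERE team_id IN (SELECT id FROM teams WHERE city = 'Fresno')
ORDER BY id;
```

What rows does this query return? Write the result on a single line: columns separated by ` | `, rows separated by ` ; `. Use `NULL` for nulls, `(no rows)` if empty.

19 | 0 ; 22 | 2 ; 38 | 0

Inner query: teams.id where city = 'Fresno'.
Outer: keep matches rows whose team_id is in that set.
Inner query → {4}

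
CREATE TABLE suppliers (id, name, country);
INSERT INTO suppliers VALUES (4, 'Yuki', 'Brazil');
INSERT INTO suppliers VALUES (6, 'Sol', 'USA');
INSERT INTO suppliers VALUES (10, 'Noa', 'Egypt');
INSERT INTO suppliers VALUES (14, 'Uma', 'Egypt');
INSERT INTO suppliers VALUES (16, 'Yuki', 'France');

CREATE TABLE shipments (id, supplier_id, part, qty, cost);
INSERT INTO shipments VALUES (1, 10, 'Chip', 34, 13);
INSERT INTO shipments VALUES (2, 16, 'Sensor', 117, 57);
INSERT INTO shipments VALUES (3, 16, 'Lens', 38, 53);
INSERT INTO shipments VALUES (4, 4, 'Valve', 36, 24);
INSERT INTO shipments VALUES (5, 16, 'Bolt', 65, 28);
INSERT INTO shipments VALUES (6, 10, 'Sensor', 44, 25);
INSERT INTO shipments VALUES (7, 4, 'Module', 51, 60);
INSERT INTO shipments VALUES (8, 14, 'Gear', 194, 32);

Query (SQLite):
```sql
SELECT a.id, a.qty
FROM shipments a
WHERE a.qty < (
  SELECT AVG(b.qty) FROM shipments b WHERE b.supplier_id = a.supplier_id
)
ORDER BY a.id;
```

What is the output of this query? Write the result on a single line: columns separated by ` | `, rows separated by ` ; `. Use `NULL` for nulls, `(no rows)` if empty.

For each shipments row a, compute AVG(qty) over rows sharing a.supplier_id.
Keep row a if a.qty < that per-group AVG.
  supplier_id=4: AVG(qty) = 43.5
  supplier_id=10: AVG(qty) = 39.0
  supplier_id=14: AVG(qty) = 194.0
  supplier_id=16: AVG(qty) = 73.333333

1 | 34 ; 3 | 38 ; 4 | 36 ; 5 | 65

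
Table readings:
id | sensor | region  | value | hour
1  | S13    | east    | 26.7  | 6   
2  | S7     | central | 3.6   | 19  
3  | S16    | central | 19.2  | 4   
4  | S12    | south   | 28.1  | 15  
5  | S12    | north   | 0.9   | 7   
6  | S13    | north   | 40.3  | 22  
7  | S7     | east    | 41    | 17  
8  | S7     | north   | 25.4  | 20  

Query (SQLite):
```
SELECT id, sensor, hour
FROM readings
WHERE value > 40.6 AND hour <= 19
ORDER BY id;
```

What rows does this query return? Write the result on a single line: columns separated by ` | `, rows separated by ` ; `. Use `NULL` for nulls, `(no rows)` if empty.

value > 40.6: ids {7}
hour <= 19: ids {1, 2, 3, 4, 5, 7}
Combine with AND.

7 | S7 | 17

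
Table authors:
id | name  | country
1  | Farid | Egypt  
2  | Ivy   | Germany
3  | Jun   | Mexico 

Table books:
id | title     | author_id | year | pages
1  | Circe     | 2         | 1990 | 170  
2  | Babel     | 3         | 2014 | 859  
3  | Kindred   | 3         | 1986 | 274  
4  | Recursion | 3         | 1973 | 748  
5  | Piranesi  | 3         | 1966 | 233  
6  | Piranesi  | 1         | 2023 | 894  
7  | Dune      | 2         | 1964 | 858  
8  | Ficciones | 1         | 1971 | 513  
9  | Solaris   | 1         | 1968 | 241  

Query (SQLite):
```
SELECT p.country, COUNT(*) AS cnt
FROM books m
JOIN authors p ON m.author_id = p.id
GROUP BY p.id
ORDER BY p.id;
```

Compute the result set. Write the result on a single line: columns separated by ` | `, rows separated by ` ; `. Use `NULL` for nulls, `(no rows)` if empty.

Egypt | 3 ; Germany | 2 ; Mexico | 4

Join each books row to its authors via author_id.
Group joined rows by authors.id; compute COUNT(*) per group.
  1: ids {6, 8, 9} → COUNT(*)=3
  2: ids {1, 7} → COUNT(*)=2
  3: ids {2, 3, 4, 5} → COUNT(*)=4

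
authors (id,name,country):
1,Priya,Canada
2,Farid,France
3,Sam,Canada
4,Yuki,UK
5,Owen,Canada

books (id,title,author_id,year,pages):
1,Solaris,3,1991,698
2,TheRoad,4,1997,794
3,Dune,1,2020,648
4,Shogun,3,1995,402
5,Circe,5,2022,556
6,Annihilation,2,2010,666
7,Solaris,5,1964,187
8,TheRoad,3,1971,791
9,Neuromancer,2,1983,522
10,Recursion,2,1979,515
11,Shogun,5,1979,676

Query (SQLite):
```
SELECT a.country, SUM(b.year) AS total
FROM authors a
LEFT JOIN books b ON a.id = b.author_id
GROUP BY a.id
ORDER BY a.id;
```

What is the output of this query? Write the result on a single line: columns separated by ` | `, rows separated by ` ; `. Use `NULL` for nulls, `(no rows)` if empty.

LEFT JOIN keeps every authors row; unmatched ones get NULL for books columns.
Group by authors.id and compute SUM(b.year). SUM over an all-NULL group is NULL.
  1: ids {3} → SUM(b.year)=2020
  2: ids {6, 9, 10} → SUM(b.year)=5972
  3: ids {1, 4, 8} → SUM(b.year)=5957
  4: ids {2} → SUM(b.year)=1997
  5: ids {5, 7, 11} → SUM(b.year)=5965

Canada | 2020 ; France | 5972 ; Canada | 5957 ; UK | 1997 ; Canada | 5965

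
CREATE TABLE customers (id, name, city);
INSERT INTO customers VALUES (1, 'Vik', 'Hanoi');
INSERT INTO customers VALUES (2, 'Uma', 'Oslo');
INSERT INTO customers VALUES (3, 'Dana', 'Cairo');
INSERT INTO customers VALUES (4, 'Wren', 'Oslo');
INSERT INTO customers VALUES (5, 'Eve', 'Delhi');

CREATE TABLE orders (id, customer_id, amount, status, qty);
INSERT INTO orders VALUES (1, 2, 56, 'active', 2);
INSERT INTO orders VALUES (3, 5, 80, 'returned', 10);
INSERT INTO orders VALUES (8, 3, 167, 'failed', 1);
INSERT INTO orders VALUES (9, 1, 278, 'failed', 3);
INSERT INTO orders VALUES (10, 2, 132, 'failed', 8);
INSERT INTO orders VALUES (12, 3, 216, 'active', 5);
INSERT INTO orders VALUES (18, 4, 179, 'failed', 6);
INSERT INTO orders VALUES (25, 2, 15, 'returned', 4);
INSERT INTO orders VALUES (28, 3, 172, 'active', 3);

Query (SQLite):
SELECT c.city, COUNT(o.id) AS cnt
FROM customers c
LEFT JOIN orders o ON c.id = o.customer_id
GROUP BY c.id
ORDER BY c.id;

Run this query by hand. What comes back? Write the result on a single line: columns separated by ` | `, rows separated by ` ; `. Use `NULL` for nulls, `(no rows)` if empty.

Hanoi | 1 ; Oslo | 3 ; Cairo | 3 ; Oslo | 1 ; Delhi | 1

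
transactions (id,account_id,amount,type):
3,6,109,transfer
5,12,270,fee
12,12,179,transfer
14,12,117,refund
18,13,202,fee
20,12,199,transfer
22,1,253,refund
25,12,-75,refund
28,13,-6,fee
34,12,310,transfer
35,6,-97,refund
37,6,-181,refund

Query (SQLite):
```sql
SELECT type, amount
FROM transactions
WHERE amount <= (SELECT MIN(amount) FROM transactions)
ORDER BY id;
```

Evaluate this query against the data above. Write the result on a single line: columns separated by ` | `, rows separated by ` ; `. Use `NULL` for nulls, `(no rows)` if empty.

Scalar subquery: MIN(amount) over all transactions rows = -181.
Keep rows where amount <= that value.

refund | -181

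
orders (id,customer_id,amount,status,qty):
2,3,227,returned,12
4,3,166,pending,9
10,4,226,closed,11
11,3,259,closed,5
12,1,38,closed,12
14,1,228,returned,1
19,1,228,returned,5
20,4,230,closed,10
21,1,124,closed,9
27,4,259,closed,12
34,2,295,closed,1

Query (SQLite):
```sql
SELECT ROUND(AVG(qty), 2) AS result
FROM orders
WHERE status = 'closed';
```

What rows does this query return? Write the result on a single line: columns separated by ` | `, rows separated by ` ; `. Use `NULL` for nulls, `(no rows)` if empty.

Rows where status='closed' → qty values: [11, 5, 12, 10, 9, 12, 1].
AVG = 60 / 7 (rounded to 2 dp).

8.57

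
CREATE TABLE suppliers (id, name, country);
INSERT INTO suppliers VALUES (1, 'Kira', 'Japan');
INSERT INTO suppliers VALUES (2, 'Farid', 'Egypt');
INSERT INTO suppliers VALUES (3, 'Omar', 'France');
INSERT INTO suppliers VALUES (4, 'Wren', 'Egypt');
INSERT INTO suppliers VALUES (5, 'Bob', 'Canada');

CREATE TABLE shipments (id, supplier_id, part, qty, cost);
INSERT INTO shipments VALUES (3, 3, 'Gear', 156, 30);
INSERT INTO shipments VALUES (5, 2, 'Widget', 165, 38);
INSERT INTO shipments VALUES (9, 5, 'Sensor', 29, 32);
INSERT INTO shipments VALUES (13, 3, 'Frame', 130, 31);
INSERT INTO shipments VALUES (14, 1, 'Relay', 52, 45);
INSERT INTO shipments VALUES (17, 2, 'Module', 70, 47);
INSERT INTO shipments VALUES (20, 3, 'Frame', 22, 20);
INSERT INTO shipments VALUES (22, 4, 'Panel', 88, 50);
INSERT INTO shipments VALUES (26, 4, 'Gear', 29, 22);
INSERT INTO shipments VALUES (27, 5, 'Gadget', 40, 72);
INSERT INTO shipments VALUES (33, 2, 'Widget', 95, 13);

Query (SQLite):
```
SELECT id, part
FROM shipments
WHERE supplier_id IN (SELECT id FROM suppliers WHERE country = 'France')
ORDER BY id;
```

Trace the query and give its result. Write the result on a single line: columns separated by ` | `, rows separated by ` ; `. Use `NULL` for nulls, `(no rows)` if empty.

3 | Gear ; 13 | Frame ; 20 | Frame

Inner query: suppliers.id where country = 'France'.
Outer: keep shipments rows whose supplier_id is in that set.
Inner query → {3}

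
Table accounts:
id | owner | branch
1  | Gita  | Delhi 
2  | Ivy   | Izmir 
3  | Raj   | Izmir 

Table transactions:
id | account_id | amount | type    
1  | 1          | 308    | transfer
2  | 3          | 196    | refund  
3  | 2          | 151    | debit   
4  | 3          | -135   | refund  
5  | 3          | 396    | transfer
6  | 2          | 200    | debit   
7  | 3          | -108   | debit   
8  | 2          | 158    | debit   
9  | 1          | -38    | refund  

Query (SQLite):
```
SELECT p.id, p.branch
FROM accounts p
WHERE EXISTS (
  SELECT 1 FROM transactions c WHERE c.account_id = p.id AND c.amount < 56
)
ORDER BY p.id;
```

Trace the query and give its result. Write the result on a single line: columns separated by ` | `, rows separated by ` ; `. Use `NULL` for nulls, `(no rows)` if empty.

1 | Delhi ; 3 | Izmir

For each accounts row, check whether any transactions with matching account_id has amount < 56.
Keep rows where that is true.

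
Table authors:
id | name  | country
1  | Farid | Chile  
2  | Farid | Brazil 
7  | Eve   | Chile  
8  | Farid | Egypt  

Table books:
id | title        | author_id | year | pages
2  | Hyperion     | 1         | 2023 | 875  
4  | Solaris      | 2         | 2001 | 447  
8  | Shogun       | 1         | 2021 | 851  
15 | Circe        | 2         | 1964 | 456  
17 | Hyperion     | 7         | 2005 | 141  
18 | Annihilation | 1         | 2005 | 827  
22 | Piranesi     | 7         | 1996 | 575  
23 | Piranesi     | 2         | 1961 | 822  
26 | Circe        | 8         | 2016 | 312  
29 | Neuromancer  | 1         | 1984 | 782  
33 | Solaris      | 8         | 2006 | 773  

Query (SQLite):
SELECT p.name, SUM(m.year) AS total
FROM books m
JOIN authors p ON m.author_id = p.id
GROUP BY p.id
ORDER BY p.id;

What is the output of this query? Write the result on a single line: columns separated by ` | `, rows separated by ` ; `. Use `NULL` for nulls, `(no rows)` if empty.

Farid | 8033 ; Farid | 5926 ; Eve | 4001 ; Farid | 4022

Join each books row to its authors via author_id.
Group joined rows by authors.id; compute SUM(m.year) per group.
  1: ids {2, 8, 18, 29} → SUM(m.year)=8033
  2: ids {4, 15, 23} → SUM(m.year)=5926
  7: ids {17, 22} → SUM(m.year)=4001
  8: ids {26, 33} → SUM(m.year)=4022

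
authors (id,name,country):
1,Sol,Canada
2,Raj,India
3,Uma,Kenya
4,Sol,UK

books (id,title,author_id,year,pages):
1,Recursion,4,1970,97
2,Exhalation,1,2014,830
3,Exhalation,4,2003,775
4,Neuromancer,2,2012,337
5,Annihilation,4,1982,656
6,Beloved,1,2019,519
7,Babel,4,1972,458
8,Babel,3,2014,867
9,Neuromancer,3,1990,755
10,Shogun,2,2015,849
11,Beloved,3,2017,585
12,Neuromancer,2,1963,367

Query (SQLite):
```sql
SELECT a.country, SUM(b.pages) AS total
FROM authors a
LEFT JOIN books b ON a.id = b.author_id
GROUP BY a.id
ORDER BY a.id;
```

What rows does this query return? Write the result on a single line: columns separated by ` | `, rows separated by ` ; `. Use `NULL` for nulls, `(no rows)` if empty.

LEFT JOIN keeps every authors row; unmatched ones get NULL for books columns.
Group by authors.id and compute SUM(b.pages). SUM over an all-NULL group is NULL.
  1: ids {2, 6} → SUM(b.pages)=1349
  2: ids {4, 10, 12} → SUM(b.pages)=1553
  3: ids {8, 9, 11} → SUM(b.pages)=2207
  4: ids {1, 3, 5, 7} → SUM(b.pages)=1986

Canada | 1349 ; India | 1553 ; Kenya | 2207 ; UK | 1986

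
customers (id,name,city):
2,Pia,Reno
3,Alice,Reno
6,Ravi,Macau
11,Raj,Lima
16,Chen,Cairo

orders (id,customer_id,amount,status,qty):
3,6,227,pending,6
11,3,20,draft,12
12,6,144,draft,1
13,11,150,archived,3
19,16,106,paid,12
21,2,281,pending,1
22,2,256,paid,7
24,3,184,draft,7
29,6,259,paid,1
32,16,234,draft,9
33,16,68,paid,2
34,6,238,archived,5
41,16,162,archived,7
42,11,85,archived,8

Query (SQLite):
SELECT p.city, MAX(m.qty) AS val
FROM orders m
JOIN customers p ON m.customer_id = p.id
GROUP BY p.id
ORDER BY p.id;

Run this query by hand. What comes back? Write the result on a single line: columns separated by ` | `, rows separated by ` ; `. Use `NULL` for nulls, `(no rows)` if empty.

Reno | 7 ; Reno | 12 ; Macau | 6 ; Lima | 8 ; Cairo | 12

Join each orders row to its customers via customer_id.
Group joined rows by customers.id; compute MAX(m.qty) per group.
  2: ids {21, 22} → MAX(m.qty)=7
  3: ids {11, 24} → MAX(m.qty)=12
  6: ids {3, 12, 29, 34} → MAX(m.qty)=6
  11: ids {13, 42} → MAX(m.qty)=8
  16: ids {19, 32, 33, 41} → MAX(m.qty)=12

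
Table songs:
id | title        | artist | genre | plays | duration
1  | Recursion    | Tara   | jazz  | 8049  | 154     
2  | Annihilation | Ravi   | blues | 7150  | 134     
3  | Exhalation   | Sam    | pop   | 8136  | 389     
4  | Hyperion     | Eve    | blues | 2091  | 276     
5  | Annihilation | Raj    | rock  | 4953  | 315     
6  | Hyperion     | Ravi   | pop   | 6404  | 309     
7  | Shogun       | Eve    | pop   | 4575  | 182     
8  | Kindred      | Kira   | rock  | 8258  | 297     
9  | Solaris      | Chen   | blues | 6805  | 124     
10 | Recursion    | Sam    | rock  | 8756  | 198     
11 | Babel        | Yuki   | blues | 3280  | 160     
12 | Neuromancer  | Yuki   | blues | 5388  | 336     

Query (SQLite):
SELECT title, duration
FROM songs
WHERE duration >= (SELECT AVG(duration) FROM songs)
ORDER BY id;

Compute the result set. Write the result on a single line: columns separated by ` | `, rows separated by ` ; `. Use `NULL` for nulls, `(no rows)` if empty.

Scalar subquery: AVG(duration) over all songs rows = 239.5.
Keep rows where duration >= that value.

Exhalation | 389 ; Hyperion | 276 ; Annihilation | 315 ; Hyperion | 309 ; Kindred | 297 ; Neuromancer | 336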